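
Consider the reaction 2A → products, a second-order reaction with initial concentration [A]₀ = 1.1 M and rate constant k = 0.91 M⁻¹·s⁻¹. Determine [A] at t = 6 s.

0.157 M

Step 1: For a second-order reaction: 1/[A] = 1/[A]₀ + kt
Step 2: 1/[A] = 1/1.1 + 0.91 × 6
Step 3: 1/[A] = 0.9091 + 5.46 = 6.369
Step 4: [A] = 1/6.369 = 0.157 M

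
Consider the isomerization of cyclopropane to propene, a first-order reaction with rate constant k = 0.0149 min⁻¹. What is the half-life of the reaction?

46.52 min

Step 1: For a first-order reaction, t₁/₂ = ln(2)/k
Step 2: t₁/₂ = ln(2)/0.0149
Step 3: t₁/₂ = 0.6931/0.0149 = 46.52 min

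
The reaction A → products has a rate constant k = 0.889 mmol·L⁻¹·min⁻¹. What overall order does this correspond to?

zeroth order (0)

Step 1: The units of k for an nth-order reaction are (concentration)^(1-n)·(time)⁻¹.
Step 2: Here k has units mmol·L⁻¹·min⁻¹, so the concentration exponent is 1.
Step 3: 1 - n = 1 ⇒ n = 0. The reaction is zeroth order.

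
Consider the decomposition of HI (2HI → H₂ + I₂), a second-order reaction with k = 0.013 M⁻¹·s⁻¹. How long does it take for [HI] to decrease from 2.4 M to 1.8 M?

10.68 s

Step 1: For second-order: t = (1/[HI] - 1/[HI]₀)/k
Step 2: t = (1/1.8 - 1/2.4)/0.013
Step 3: t = (0.5556 - 0.4167)/0.013
Step 4: t = 0.1389/0.013 = 10.68 s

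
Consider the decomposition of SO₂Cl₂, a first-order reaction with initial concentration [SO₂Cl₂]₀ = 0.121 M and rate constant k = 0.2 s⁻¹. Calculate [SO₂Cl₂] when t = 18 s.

0.003306 M

Step 1: For a first-order reaction: [SO₂Cl₂] = [SO₂Cl₂]₀ × e^(-kt)
Step 2: [SO₂Cl₂] = 0.121 × e^(-0.2 × 18)
Step 3: [SO₂Cl₂] = 0.121 × e^(-3.6)
Step 4: [SO₂Cl₂] = 0.121 × 0.0273237 = 0.003306 M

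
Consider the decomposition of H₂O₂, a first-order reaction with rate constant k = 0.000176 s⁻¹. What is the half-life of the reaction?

3938 s

Step 1: For a first-order reaction, t₁/₂ = ln(2)/k
Step 2: t₁/₂ = ln(2)/0.000176
Step 3: t₁/₂ = 0.6931/0.000176 = 3938 s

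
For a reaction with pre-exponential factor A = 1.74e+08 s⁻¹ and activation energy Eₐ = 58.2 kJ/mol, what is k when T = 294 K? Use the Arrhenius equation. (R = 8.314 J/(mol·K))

7.94e-03 s⁻¹

Step 1: Use the Arrhenius equation: k = A × exp(-Eₐ/RT)
Step 2: Convert Eₐ to J/mol: 58.2 kJ/mol = 58200 J/mol
Step 3: Calculate the exponent: -Eₐ/(RT) = -58200/(8.314 × 294) = -23.81034
Step 4: k = 1.74e+08 × exp(-23.81034)
Step 5: k = 1.74e+08 × 4.56353e-11 = 7.9405e-03 s⁻¹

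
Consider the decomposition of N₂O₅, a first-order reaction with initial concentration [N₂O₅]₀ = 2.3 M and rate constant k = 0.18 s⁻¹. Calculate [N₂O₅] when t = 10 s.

0.3802 M

Step 1: For a first-order reaction: [N₂O₅] = [N₂O₅]₀ × e^(-kt)
Step 2: [N₂O₅] = 2.3 × e^(-0.18 × 10)
Step 3: [N₂O₅] = 2.3 × e^(-1.8)
Step 4: [N₂O₅] = 2.3 × 0.165299 = 0.3802 M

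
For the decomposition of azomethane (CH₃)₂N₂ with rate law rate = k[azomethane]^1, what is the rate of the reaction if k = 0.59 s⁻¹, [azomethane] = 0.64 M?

0.3776 M/s

Step 1: Identify the rate law: rate = k[azomethane]^1
Step 2: Substitute values: rate = 0.59 × (0.64)^1
Step 3: Calculate: rate = 0.59 × 0.64 = 0.3776 M/s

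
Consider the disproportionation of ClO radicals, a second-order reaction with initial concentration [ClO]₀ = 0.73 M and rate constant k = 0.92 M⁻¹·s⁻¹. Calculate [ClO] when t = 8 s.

0.1145 M

Step 1: For a second-order reaction: 1/[ClO] = 1/[ClO]₀ + kt
Step 2: 1/[ClO] = 1/0.73 + 0.92 × 8
Step 3: 1/[ClO] = 1.37 + 7.36 = 8.73
Step 4: [ClO] = 1/8.73 = 0.1145 M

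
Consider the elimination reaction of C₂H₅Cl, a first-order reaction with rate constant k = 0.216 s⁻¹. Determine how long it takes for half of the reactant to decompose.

3.209 s

Step 1: For a first-order reaction, t₁/₂ = ln(2)/k
Step 2: t₁/₂ = ln(2)/0.216
Step 3: t₁/₂ = 0.6931/0.216 = 3.209 s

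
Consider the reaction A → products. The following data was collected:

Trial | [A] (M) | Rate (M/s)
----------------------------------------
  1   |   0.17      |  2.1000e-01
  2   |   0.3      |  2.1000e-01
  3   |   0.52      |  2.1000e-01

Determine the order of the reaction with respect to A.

zeroth order (0)

Step 1: Compare trials - when concentration changes, rate stays constant.
Step 2: rate₂/rate₁ = 2.1000e-01/2.1000e-01 = 1
Step 3: [A]₂/[A]₁ = 0.3/0.17 = 1.765
Step 4: Since rate ratio ≈ (conc ratio)^0, the reaction is zeroth order.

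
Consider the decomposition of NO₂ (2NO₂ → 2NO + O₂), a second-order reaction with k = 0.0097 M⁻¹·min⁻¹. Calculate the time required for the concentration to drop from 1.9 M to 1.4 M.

19.38 min

Step 1: For second-order: t = (1/[NO₂] - 1/[NO₂]₀)/k
Step 2: t = (1/1.4 - 1/1.9)/0.0097
Step 3: t = (0.7143 - 0.5263)/0.0097
Step 4: t = 0.188/0.0097 = 19.38 min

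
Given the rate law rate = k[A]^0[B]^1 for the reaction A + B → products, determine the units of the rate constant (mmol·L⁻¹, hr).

hr⁻¹

Step 1: Overall order = 0 + 1 = 1.
Step 2: rate has units mmol·L⁻¹·hr⁻¹; [A]^0[B]^1 has units (mmol·L⁻¹)^1.
Step 3: k = rate/([A]^0[B]^1), so units of k = (mmol·L⁻¹)^(1-1)·hr⁻¹ = hr⁻¹.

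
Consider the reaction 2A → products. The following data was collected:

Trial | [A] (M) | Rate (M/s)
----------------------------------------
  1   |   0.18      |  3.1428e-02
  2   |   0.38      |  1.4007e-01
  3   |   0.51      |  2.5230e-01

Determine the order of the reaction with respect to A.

second order (2)

Step 1: Compare trials to find order n where rate₂/rate₁ = ([A]₂/[A]₁)^n
Step 2: rate₂/rate₁ = 1.4007e-01/3.1428e-02 = 4.457
Step 3: [A]₂/[A]₁ = 0.38/0.18 = 2.111
Step 4: n = ln(4.457)/ln(2.111) = 2.00 ≈ 2
Step 5: The reaction is second order in A.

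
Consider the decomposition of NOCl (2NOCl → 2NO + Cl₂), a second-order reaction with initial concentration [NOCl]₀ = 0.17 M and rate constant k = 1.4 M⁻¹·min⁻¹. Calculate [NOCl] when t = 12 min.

0.04409 M

Step 1: For a second-order reaction: 1/[NOCl] = 1/[NOCl]₀ + kt
Step 2: 1/[NOCl] = 1/0.17 + 1.4 × 12
Step 3: 1/[NOCl] = 5.882 + 16.8 = 22.68
Step 4: [NOCl] = 1/22.68 = 0.04409 M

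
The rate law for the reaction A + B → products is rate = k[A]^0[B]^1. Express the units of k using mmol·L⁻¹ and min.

min⁻¹

Step 1: Overall order = 0 + 1 = 1.
Step 2: rate has units mmol·L⁻¹·min⁻¹; [A]^0[B]^1 has units (mmol·L⁻¹)^1.
Step 3: k = rate/([A]^0[B]^1), so units of k = (mmol·L⁻¹)^(1-1)·min⁻¹ = min⁻¹.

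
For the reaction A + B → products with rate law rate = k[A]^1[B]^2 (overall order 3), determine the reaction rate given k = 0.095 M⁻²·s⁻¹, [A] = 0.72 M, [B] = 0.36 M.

0.008865 M/s

Step 1: The rate law is rate = k[A]^1[B]^2, overall order = 1+2 = 3
Step 2: Substitute values: rate = 0.095 × (0.72)^1 × (0.36)^2
Step 3: rate = 0.095 × 0.72 × 0.1296 = 0.00886464 M/s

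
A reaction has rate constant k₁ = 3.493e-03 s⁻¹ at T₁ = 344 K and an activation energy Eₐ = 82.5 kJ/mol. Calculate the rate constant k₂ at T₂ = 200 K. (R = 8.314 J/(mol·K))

3.336e-12 s⁻¹

Step 1: Use the two-temperature Arrhenius form: ln(k₂/k₁) = -Eₐ/R × (1/T₂ - 1/T₁)
Step 2: Convert Eₐ to J/mol: 82.5 kJ/mol = 82500 J/mol
Step 3: 1/T₂ - 1/T₁ = 1/200 - 1/344 = 2.093023e-03 K⁻¹
Step 4: ln(k₂/k₁) = -82500/8.314 × 2.093023e-03 = -20.76911
Step 5: k₂ = k₁ × exp(-20.76911) = 3.493e-03 × 9.55191e-10 = 3.336e-12 s⁻¹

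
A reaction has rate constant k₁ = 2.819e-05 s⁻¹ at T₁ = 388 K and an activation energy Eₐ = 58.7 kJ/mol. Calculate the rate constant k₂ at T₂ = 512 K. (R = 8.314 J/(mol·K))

2.312e-03 s⁻¹

Step 1: Use the two-temperature Arrhenius form: ln(k₂/k₁) = -Eₐ/R × (1/T₂ - 1/T₁)
Step 2: Convert Eₐ to J/mol: 58.7 kJ/mol = 58700 J/mol
Step 3: 1/T₂ - 1/T₁ = 1/512 - 1/388 = -6.241946e-04 K⁻¹
Step 4: ln(k₂/k₁) = -58700/8.314 × -6.241946e-04 = 4.40705
Step 5: k₂ = k₁ × exp(4.40705) = 2.819e-05 × 8.20271e+01 = 2.312e-03 s⁻¹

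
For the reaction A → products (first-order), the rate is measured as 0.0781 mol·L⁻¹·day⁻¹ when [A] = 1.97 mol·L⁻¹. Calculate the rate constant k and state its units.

0.03964 day⁻¹

Step 1: rate = k[A]^1, so k = rate / [A]^1.
Step 2: k = 0.0781 / (1.97)^1 = 0.0781 / 1.97.
Step 3: k = 0.03964 day⁻¹.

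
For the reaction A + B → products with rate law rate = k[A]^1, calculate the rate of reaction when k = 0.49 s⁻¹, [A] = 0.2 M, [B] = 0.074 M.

0.098 M/s

Step 1: The rate law is rate = k[A]^1
Step 2: Note that the rate does not depend on [B] (zero order in B).
Step 3: rate = 0.49 × (0.2)^1 = 0.098 M/s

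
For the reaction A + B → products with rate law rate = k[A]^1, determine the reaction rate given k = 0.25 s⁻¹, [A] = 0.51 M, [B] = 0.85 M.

0.1275 M/s

Step 1: The rate law is rate = k[A]^1
Step 2: Note that the rate does not depend on [B] (zero order in B).
Step 3: rate = 0.25 × (0.51)^1 = 0.1275 M/s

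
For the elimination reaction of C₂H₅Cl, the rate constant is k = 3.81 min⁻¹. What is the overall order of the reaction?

first order (1)

Step 1: The units of k for an nth-order reaction are (concentration)^(1-n)·(time)⁻¹.
Step 2: Here k has units min⁻¹, so the concentration exponent is 0.
Step 3: 1 - n = 0 ⇒ n = 1. The reaction is first order.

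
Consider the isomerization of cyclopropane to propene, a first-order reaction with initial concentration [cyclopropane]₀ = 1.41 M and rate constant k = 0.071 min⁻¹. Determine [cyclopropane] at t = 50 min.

0.0405 M

Step 1: For a first-order reaction: [cyclopropane] = [cyclopropane]₀ × e^(-kt)
Step 2: [cyclopropane] = 1.41 × e^(-0.071 × 50)
Step 3: [cyclopropane] = 1.41 × e^(-3.55)
Step 4: [cyclopropane] = 1.41 × 0.0287246 = 0.0405 M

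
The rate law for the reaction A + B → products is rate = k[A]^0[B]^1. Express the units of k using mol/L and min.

min⁻¹

Step 1: Overall order = 0 + 1 = 1.
Step 2: rate has units mol/L·min⁻¹; [A]^0[B]^1 has units (mol/L)^1.
Step 3: k = rate/([A]^0[B]^1), so units of k = (mol/L)^(1-1)·min⁻¹ = min⁻¹.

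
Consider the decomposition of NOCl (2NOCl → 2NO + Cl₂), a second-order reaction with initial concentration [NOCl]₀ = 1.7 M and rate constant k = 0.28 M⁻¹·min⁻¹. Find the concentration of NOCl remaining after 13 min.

0.2365 M

Step 1: For a second-order reaction: 1/[NOCl] = 1/[NOCl]₀ + kt
Step 2: 1/[NOCl] = 1/1.7 + 0.28 × 13
Step 3: 1/[NOCl] = 0.5882 + 3.64 = 4.228
Step 4: [NOCl] = 1/4.228 = 0.2365 M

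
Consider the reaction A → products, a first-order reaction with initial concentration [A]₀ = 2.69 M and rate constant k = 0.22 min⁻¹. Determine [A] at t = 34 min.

0.001518 M

Step 1: For a first-order reaction: [A] = [A]₀ × e^(-kt)
Step 2: [A] = 2.69 × e^(-0.22 × 34)
Step 3: [A] = 2.69 × e^(-7.48)
Step 4: [A] = 2.69 × 0.000564257 = 0.001518 M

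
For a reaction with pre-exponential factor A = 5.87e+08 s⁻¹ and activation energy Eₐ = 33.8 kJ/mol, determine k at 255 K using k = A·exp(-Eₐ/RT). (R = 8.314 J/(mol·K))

6.99e+01 s⁻¹

Step 1: Use the Arrhenius equation: k = A × exp(-Eₐ/RT)
Step 2: Convert Eₐ to J/mol: 33.8 kJ/mol = 33800 J/mol
Step 3: Calculate the exponent: -Eₐ/(RT) = -33800/(8.314 × 255) = -15.94287
Step 4: k = 5.87e+08 × exp(-15.94287)
Step 5: k = 5.87e+08 × 1.19152e-07 = 6.9942e+01 s⁻¹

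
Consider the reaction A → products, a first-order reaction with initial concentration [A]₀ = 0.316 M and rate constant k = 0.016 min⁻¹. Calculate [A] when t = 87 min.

0.07855 M

Step 1: For a first-order reaction: [A] = [A]₀ × e^(-kt)
Step 2: [A] = 0.316 × e^(-0.016 × 87)
Step 3: [A] = 0.316 × e^(-1.392)
Step 4: [A] = 0.316 × 0.248578 = 0.07855 M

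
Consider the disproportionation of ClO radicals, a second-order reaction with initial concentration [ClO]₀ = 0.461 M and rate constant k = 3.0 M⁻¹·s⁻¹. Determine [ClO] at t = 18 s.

0.0178 M

Step 1: For a second-order reaction: 1/[ClO] = 1/[ClO]₀ + kt
Step 2: 1/[ClO] = 1/0.461 + 3.0 × 18
Step 3: 1/[ClO] = 2.169 + 54 = 56.17
Step 4: [ClO] = 1/56.17 = 0.0178 M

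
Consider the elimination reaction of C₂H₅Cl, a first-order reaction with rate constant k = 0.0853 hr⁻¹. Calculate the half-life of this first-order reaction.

8.126 hr

Step 1: For a first-order reaction, t₁/₂ = ln(2)/k
Step 2: t₁/₂ = ln(2)/0.0853
Step 3: t₁/₂ = 0.6931/0.0853 = 8.126 hr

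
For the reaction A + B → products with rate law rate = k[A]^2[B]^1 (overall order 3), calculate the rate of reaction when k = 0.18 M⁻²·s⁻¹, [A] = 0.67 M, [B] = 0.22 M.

0.01778 M/s

Step 1: The rate law is rate = k[A]^2[B]^1, overall order = 2+1 = 3
Step 2: Substitute values: rate = 0.18 × (0.67)^2 × (0.22)^1
Step 3: rate = 0.18 × 0.4489 × 0.22 = 0.0177764 M/s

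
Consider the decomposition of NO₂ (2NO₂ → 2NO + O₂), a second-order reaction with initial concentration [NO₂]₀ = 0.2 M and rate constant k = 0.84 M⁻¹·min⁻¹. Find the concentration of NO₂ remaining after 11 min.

0.07022 M

Step 1: For a second-order reaction: 1/[NO₂] = 1/[NO₂]₀ + kt
Step 2: 1/[NO₂] = 1/0.2 + 0.84 × 11
Step 3: 1/[NO₂] = 5 + 9.24 = 14.24
Step 4: [NO₂] = 1/14.24 = 0.07022 M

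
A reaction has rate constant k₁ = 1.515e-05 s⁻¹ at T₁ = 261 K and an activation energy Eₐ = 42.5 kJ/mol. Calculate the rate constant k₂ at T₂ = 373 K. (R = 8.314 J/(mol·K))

5.426e-03 s⁻¹

Step 1: Use the two-temperature Arrhenius form: ln(k₂/k₁) = -Eₐ/R × (1/T₂ - 1/T₁)
Step 2: Convert Eₐ to J/mol: 42.5 kJ/mol = 42500 J/mol
Step 3: 1/T₂ - 1/T₁ = 1/373 - 1/261 = -1.150452e-03 K⁻¹
Step 4: ln(k₂/k₁) = -42500/8.314 × -1.150452e-03 = 5.88095
Step 5: k₂ = k₁ × exp(5.88095) = 1.515e-05 × 3.58149e+02 = 5.426e-03 s⁻¹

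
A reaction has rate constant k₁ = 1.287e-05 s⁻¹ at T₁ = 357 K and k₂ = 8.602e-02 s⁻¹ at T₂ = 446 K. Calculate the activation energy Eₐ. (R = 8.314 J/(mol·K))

131.0 kJ/mol

Step 1: Use the two-temperature Arrhenius form: ln(k₂/k₁) = -Eₐ/R × (1/T₂ - 1/T₁)
Step 2: ln(k₂/k₁) = ln(8.602e-02/1.287e-05) = ln(6683.76) = 8.80744
Step 3: 1/T₂ - 1/T₁ = 1/446 - 1/357 = -5.589680e-04 K⁻¹
Step 4: Eₐ = -R × ln(k₂/k₁) / (1/T₂ - 1/T₁) = -8.314 × 8.80744 / -5.589680e-04
Step 5: Eₐ = 1.3100e+05 J/mol = 131.0 kJ/mol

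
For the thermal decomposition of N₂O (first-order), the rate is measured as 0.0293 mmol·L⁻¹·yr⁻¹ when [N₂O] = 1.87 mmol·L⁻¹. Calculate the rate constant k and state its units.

0.01567 yr⁻¹

Step 1: rate = k[N₂O]^1, so k = rate / [N₂O]^1.
Step 2: k = 0.0293 / (1.87)^1 = 0.0293 / 1.87.
Step 3: k = 0.01567 yr⁻¹.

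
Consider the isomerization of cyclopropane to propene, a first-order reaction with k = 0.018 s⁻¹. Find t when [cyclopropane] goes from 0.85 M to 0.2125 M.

77.02 s

Step 1: For first-order: t = ln([cyclopropane]₀/[cyclopropane])/k
Step 2: t = ln(0.85/0.2125)/0.018
Step 3: t = ln(4)/0.018
Step 4: t = 1.386/0.018 = 77.02 s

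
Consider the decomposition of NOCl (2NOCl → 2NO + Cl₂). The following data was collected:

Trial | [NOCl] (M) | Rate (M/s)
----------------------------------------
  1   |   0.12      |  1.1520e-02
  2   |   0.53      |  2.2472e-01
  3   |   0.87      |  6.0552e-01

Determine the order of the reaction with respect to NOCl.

second order (2)

Step 1: Compare trials to find order n where rate₂/rate₁ = ([NOCl]₂/[NOCl]₁)^n
Step 2: rate₂/rate₁ = 2.2472e-01/1.1520e-02 = 19.51
Step 3: [NOCl]₂/[NOCl]₁ = 0.53/0.12 = 4.417
Step 4: n = ln(19.51)/ln(4.417) = 2.00 ≈ 2
Step 5: The reaction is second order in NOCl.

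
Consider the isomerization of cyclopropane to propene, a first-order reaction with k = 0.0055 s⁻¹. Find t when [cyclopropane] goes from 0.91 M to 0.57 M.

85.06 s

Step 1: For first-order: t = ln([cyclopropane]₀/[cyclopropane])/k
Step 2: t = ln(0.91/0.57)/0.0055
Step 3: t = ln(1.596)/0.0055
Step 4: t = 0.4678/0.0055 = 85.06 s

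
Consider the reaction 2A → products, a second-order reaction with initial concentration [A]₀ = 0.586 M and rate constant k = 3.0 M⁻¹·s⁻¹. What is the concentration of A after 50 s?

0.006592 M

Step 1: For a second-order reaction: 1/[A] = 1/[A]₀ + kt
Step 2: 1/[A] = 1/0.586 + 3.0 × 50
Step 3: 1/[A] = 1.706 + 150 = 151.7
Step 4: [A] = 1/151.7 = 0.006592 M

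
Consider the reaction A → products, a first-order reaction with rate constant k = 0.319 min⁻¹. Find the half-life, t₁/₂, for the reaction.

2.173 min

Step 1: For a first-order reaction, t₁/₂ = ln(2)/k
Step 2: t₁/₂ = ln(2)/0.319
Step 3: t₁/₂ = 0.6931/0.319 = 2.173 min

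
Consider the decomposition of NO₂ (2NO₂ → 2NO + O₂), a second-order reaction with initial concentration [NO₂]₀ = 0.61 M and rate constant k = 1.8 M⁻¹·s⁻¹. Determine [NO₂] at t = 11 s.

0.04664 M

Step 1: For a second-order reaction: 1/[NO₂] = 1/[NO₂]₀ + kt
Step 2: 1/[NO₂] = 1/0.61 + 1.8 × 11
Step 3: 1/[NO₂] = 1.639 + 19.8 = 21.44
Step 4: [NO₂] = 1/21.44 = 0.04664 M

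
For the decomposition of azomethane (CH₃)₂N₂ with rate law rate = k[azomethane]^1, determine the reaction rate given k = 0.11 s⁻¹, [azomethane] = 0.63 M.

0.0693 M/s

Step 1: Identify the rate law: rate = k[azomethane]^1
Step 2: Substitute values: rate = 0.11 × (0.63)^1
Step 3: Calculate: rate = 0.11 × 0.63 = 0.0693 M/s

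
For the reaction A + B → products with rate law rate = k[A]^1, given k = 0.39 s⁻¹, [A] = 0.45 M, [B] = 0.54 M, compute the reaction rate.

0.1755 M/s

Step 1: The rate law is rate = k[A]^1
Step 2: Note that the rate does not depend on [B] (zero order in B).
Step 3: rate = 0.39 × (0.45)^1 = 0.1755 M/s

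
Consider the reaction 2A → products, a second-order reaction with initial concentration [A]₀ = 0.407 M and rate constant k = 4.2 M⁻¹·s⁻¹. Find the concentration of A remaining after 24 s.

0.009685 M

Step 1: For a second-order reaction: 1/[A] = 1/[A]₀ + kt
Step 2: 1/[A] = 1/0.407 + 4.2 × 24
Step 3: 1/[A] = 2.457 + 100.8 = 103.3
Step 4: [A] = 1/103.3 = 0.009685 M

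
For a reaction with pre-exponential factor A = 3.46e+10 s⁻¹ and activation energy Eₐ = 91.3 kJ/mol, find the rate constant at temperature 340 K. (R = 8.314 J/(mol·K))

3.25e-04 s⁻¹

Step 1: Use the Arrhenius equation: k = A × exp(-Eₐ/RT)
Step 2: Convert Eₐ to J/mol: 91.3 kJ/mol = 91300 J/mol
Step 3: Calculate the exponent: -Eₐ/(RT) = -91300/(8.314 × 340) = -32.29846
Step 4: k = 3.46e+10 × exp(-32.29846)
Step 5: k = 3.46e+10 × 9.39630e-15 = 3.2511e-04 s⁻¹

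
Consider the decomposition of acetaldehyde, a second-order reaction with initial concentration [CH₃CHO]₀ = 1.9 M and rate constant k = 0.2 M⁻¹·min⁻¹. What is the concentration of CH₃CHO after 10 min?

0.3958 M

Step 1: For a second-order reaction: 1/[CH₃CHO] = 1/[CH₃CHO]₀ + kt
Step 2: 1/[CH₃CHO] = 1/1.9 + 0.2 × 10
Step 3: 1/[CH₃CHO] = 0.5263 + 2 = 2.526
Step 4: [CH₃CHO] = 1/2.526 = 0.3958 M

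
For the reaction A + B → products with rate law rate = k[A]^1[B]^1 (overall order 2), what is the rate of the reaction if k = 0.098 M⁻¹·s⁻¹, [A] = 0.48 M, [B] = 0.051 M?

0.002399 M/s

Step 1: The rate law is rate = k[A]^1[B]^1, overall order = 1+1 = 2
Step 2: Substitute values: rate = 0.098 × (0.48)^1 × (0.051)^1
Step 3: rate = 0.098 × 0.48 × 0.051 = 0.00239904 M/s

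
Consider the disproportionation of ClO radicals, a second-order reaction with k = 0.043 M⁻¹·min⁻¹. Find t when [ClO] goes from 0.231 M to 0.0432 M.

437.7 min

Step 1: For second-order: t = (1/[ClO] - 1/[ClO]₀)/k
Step 2: t = (1/0.0432 - 1/0.231)/0.043
Step 3: t = (23.15 - 4.329)/0.043
Step 4: t = 18.82/0.043 = 437.7 min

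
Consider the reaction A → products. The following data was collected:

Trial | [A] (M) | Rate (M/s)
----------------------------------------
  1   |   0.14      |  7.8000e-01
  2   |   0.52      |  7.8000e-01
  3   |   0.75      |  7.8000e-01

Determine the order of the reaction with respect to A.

zeroth order (0)

Step 1: Compare trials - when concentration changes, rate stays constant.
Step 2: rate₂/rate₁ = 7.8000e-01/7.8000e-01 = 1
Step 3: [A]₂/[A]₁ = 0.52/0.14 = 3.714
Step 4: Since rate ratio ≈ (conc ratio)^0, the reaction is zeroth order.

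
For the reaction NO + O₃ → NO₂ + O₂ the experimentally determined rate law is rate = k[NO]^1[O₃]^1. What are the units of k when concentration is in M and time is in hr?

M⁻¹·hr⁻¹

Step 1: Overall order = 1 + 1 = 2.
Step 2: rate has units M·hr⁻¹; [NO]^1[O₃]^1 has units M^2.
Step 3: k = rate/([NO]^1[O₃]^1), so units of k = M^(1-2)·hr⁻¹ = M⁻¹·hr⁻¹.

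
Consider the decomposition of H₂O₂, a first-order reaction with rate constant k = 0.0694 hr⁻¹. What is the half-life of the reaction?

9.988 hr

Step 1: For a first-order reaction, t₁/₂ = ln(2)/k
Step 2: t₁/₂ = ln(2)/0.0694
Step 3: t₁/₂ = 0.6931/0.0694 = 9.988 hr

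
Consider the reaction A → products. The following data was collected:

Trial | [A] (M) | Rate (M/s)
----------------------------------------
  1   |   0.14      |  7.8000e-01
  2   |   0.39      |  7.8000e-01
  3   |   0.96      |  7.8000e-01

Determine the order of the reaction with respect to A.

zeroth order (0)

Step 1: Compare trials - when concentration changes, rate stays constant.
Step 2: rate₂/rate₁ = 7.8000e-01/7.8000e-01 = 1
Step 3: [A]₂/[A]₁ = 0.39/0.14 = 2.786
Step 4: Since rate ratio ≈ (conc ratio)^0, the reaction is zeroth order.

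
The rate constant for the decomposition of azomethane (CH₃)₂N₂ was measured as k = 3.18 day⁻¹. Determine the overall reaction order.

first order (1)

Step 1: The units of k for an nth-order reaction are (concentration)^(1-n)·(time)⁻¹.
Step 2: Here k has units day⁻¹, so the concentration exponent is 0.
Step 3: 1 - n = 0 ⇒ n = 1. The reaction is first order.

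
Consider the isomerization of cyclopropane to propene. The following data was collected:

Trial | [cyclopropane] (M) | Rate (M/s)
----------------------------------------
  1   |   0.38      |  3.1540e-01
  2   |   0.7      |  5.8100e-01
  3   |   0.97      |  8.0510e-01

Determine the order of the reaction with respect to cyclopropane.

first order (1)

Step 1: Compare trials to find order n where rate₂/rate₁ = ([cyclopropane]₂/[cyclopropane]₁)^n
Step 2: rate₂/rate₁ = 5.8100e-01/3.1540e-01 = 1.842
Step 3: [cyclopropane]₂/[cyclopropane]₁ = 0.7/0.38 = 1.842
Step 4: n = ln(1.842)/ln(1.842) = 1.00 ≈ 1
Step 5: The reaction is first order in cyclopropane.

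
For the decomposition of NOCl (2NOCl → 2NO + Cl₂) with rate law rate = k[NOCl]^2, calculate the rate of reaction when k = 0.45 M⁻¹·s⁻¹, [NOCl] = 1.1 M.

0.5445 M/s

Step 1: Identify the rate law: rate = k[NOCl]^2
Step 2: Substitute values: rate = 0.45 × (1.1)^2
Step 3: Calculate: rate = 0.45 × 1.21 = 0.5445 M/s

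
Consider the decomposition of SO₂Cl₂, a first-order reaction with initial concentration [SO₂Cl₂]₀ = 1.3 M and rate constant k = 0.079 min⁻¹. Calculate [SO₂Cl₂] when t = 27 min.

0.154 M

Step 1: For a first-order reaction: [SO₂Cl₂] = [SO₂Cl₂]₀ × e^(-kt)
Step 2: [SO₂Cl₂] = 1.3 × e^(-0.079 × 27)
Step 3: [SO₂Cl₂] = 1.3 × e^(-2.133)
Step 4: [SO₂Cl₂] = 1.3 × 0.118481 = 0.154 M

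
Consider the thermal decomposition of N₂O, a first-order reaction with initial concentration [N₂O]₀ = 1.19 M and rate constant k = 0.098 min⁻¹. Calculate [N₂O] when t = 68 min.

0.001518 M

Step 1: For a first-order reaction: [N₂O] = [N₂O]₀ × e^(-kt)
Step 2: [N₂O] = 1.19 × e^(-0.098 × 68)
Step 3: [N₂O] = 1.19 × e^(-6.664)
Step 4: [N₂O] = 1.19 × 0.00127603 = 0.001518 M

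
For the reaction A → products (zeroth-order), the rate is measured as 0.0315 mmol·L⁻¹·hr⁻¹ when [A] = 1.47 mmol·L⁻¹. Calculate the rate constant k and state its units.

0.0315 mmol·L⁻¹·hr⁻¹

Step 1: For a zeroth-order reaction, rate = k (independent of concentration).
Step 2: k = rate = 0.0315 mmol·L⁻¹·hr⁻¹.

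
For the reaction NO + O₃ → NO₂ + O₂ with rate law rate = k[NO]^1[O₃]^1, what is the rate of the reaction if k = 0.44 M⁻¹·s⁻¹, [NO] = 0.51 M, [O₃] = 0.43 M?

0.09649 M/s

Step 1: The rate law is rate = k[NO]^1[O₃]^1
Step 2: Substitute: rate = 0.44 × (0.51)^1 × (0.43)^1
Step 3: rate = 0.44 × 0.51 × 0.43 = 0.096492 M/s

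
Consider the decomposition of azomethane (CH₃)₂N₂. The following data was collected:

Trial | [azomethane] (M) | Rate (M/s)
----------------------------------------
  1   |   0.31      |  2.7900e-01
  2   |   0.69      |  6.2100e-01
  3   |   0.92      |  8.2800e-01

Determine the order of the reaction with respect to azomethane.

first order (1)

Step 1: Compare trials to find order n where rate₂/rate₁ = ([azomethane]₂/[azomethane]₁)^n
Step 2: rate₂/rate₁ = 6.2100e-01/2.7900e-01 = 2.226
Step 3: [azomethane]₂/[azomethane]₁ = 0.69/0.31 = 2.226
Step 4: n = ln(2.226)/ln(2.226) = 1.00 ≈ 1
Step 5: The reaction is first order in azomethane.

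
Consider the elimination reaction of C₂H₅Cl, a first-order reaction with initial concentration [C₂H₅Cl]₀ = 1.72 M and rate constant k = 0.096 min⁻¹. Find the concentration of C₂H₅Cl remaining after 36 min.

0.05428 M

Step 1: For a first-order reaction: [C₂H₅Cl] = [C₂H₅Cl]₀ × e^(-kt)
Step 2: [C₂H₅Cl] = 1.72 × e^(-0.096 × 36)
Step 3: [C₂H₅Cl] = 1.72 × e^(-3.456)
Step 4: [C₂H₅Cl] = 1.72 × 0.0315557 = 0.05428 M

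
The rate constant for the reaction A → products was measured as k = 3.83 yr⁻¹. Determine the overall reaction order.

first order (1)

Step 1: The units of k for an nth-order reaction are (concentration)^(1-n)·(time)⁻¹.
Step 2: Here k has units yr⁻¹, so the concentration exponent is 0.
Step 3: 1 - n = 0 ⇒ n = 1. The reaction is first order.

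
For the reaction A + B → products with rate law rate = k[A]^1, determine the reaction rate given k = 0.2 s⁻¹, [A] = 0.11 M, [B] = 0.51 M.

0.022 M/s

Step 1: The rate law is rate = k[A]^1
Step 2: Note that the rate does not depend on [B] (zero order in B).
Step 3: rate = 0.2 × (0.11)^1 = 0.022 M/s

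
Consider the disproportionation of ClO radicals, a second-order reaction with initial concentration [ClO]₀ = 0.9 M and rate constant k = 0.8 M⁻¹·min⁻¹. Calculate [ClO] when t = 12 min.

0.09336 M

Step 1: For a second-order reaction: 1/[ClO] = 1/[ClO]₀ + kt
Step 2: 1/[ClO] = 1/0.9 + 0.8 × 12
Step 3: 1/[ClO] = 1.111 + 9.6 = 10.71
Step 4: [ClO] = 1/10.71 = 0.09336 M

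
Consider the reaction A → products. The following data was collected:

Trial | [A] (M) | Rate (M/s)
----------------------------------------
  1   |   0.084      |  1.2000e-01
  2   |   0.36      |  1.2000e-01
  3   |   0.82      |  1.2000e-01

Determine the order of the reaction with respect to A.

zeroth order (0)

Step 1: Compare trials - when concentration changes, rate stays constant.
Step 2: rate₂/rate₁ = 1.2000e-01/1.2000e-01 = 1
Step 3: [A]₂/[A]₁ = 0.36/0.084 = 4.286
Step 4: Since rate ratio ≈ (conc ratio)^0, the reaction is zeroth order.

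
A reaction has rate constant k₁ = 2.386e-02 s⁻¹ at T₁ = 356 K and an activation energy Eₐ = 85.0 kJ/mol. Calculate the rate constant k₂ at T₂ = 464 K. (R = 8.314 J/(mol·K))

1.908e+01 s⁻¹

Step 1: Use the two-temperature Arrhenius form: ln(k₂/k₁) = -Eₐ/R × (1/T₂ - 1/T₁)
Step 2: Convert Eₐ to J/mol: 85.0 kJ/mol = 85000 J/mol
Step 3: 1/T₂ - 1/T₁ = 1/464 - 1/356 = -6.538164e-04 K⁻¹
Step 4: ln(k₂/k₁) = -85000/8.314 × -6.538164e-04 = 6.68444
Step 5: k₂ = k₁ × exp(6.68444) = 2.386e-02 × 7.99863e+02 = 1.908e+01 s⁻¹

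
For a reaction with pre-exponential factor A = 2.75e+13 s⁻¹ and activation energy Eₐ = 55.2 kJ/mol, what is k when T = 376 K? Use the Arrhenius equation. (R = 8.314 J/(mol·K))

5.90e+05 s⁻¹

Step 1: Use the Arrhenius equation: k = A × exp(-Eₐ/RT)
Step 2: Convert Eₐ to J/mol: 55.2 kJ/mol = 55200 J/mol
Step 3: Calculate the exponent: -Eₐ/(RT) = -55200/(8.314 × 376) = -17.65799
Step 4: k = 2.75e+13 × exp(-17.65799)
Step 5: k = 2.75e+13 × 2.14404e-08 = 5.8961e+05 s⁻¹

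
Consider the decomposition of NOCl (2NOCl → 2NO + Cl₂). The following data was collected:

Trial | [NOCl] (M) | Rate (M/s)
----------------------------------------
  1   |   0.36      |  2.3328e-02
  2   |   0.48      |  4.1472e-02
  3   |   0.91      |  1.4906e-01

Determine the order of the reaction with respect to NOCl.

second order (2)

Step 1: Compare trials to find order n where rate₂/rate₁ = ([NOCl]₂/[NOCl]₁)^n
Step 2: rate₂/rate₁ = 4.1472e-02/2.3328e-02 = 1.778
Step 3: [NOCl]₂/[NOCl]₁ = 0.48/0.36 = 1.333
Step 4: n = ln(1.778)/ln(1.333) = 2.00 ≈ 2
Step 5: The reaction is second order in NOCl.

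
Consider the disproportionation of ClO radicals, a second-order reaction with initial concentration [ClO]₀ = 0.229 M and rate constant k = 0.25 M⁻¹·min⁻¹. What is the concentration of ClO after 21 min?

0.104 M

Step 1: For a second-order reaction: 1/[ClO] = 1/[ClO]₀ + kt
Step 2: 1/[ClO] = 1/0.229 + 0.25 × 21
Step 3: 1/[ClO] = 4.367 + 5.25 = 9.617
Step 4: [ClO] = 1/9.617 = 0.104 M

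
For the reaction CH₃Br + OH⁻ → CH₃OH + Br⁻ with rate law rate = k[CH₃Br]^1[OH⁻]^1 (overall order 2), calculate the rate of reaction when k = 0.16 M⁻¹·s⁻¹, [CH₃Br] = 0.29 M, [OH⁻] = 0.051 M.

0.002366 M/s

Step 1: The rate law is rate = k[CH₃Br]^1[OH⁻]^1, overall order = 1+1 = 2
Step 2: Substitute values: rate = 0.16 × (0.29)^1 × (0.051)^1
Step 3: rate = 0.16 × 0.29 × 0.051 = 0.0023664 M/s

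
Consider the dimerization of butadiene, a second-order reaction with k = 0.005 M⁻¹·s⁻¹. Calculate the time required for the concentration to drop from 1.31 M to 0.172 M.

1010 s

Step 1: For second-order: t = (1/[C₄H₆] - 1/[C₄H₆]₀)/k
Step 2: t = (1/0.172 - 1/1.31)/0.005
Step 3: t = (5.814 - 0.7634)/0.005
Step 4: t = 5.051/0.005 = 1010 s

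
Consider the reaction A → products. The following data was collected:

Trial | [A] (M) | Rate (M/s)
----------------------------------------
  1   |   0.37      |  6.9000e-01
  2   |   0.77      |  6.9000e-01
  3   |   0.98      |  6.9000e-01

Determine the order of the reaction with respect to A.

zeroth order (0)

Step 1: Compare trials - when concentration changes, rate stays constant.
Step 2: rate₂/rate₁ = 6.9000e-01/6.9000e-01 = 1
Step 3: [A]₂/[A]₁ = 0.77/0.37 = 2.081
Step 4: Since rate ratio ≈ (conc ratio)^0, the reaction is zeroth order.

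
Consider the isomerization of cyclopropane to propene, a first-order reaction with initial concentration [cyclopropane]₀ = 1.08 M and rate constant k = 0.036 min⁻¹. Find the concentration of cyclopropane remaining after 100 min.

0.02951 M

Step 1: For a first-order reaction: [cyclopropane] = [cyclopropane]₀ × e^(-kt)
Step 2: [cyclopropane] = 1.08 × e^(-0.036 × 100)
Step 3: [cyclopropane] = 1.08 × e^(-3.6)
Step 4: [cyclopropane] = 1.08 × 0.0273237 = 0.02951 M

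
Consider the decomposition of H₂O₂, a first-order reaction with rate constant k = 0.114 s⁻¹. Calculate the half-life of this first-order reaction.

6.08 s

Step 1: For a first-order reaction, t₁/₂ = ln(2)/k
Step 2: t₁/₂ = ln(2)/0.114
Step 3: t₁/₂ = 0.6931/0.114 = 6.08 s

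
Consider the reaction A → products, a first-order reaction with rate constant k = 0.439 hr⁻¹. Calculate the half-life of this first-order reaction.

1.579 hr

Step 1: For a first-order reaction, t₁/₂ = ln(2)/k
Step 2: t₁/₂ = ln(2)/0.439
Step 3: t₁/₂ = 0.6931/0.439 = 1.579 hr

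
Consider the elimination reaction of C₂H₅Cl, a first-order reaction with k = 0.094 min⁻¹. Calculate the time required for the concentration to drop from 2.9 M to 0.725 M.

14.75 min

Step 1: For first-order: t = ln([C₂H₅Cl]₀/[C₂H₅Cl])/k
Step 2: t = ln(2.9/0.725)/0.094
Step 3: t = ln(4)/0.094
Step 4: t = 1.386/0.094 = 14.75 min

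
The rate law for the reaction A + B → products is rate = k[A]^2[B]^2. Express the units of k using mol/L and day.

(mol/L)⁻³·day⁻¹

Step 1: Overall order = 2 + 2 = 4.
Step 2: rate has units mol/L·day⁻¹; [A]^2[B]^2 has units (mol/L)^4.
Step 3: k = rate/([A]^2[B]^2), so units of k = (mol/L)^(1-4)·day⁻¹ = (mol/L)⁻³·day⁻¹.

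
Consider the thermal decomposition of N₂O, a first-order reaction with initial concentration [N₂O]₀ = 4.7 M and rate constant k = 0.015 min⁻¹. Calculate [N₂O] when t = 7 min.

4.232 M

Step 1: For a first-order reaction: [N₂O] = [N₂O]₀ × e^(-kt)
Step 2: [N₂O] = 4.7 × e^(-0.015 × 7)
Step 3: [N₂O] = 4.7 × e^(-0.105)
Step 4: [N₂O] = 4.7 × 0.900325 = 4.232 M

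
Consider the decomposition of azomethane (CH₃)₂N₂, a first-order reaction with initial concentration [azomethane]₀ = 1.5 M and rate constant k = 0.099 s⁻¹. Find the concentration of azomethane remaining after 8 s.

0.6794 M

Step 1: For a first-order reaction: [azomethane] = [azomethane]₀ × e^(-kt)
Step 2: [azomethane] = 1.5 × e^(-0.099 × 8)
Step 3: [azomethane] = 1.5 × e^(-0.792)
Step 4: [azomethane] = 1.5 × 0.452938 = 0.6794 M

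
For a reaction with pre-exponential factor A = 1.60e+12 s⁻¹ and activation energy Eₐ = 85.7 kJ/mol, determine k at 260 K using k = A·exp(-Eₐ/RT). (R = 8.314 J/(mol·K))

9.69e-06 s⁻¹

Step 1: Use the Arrhenius equation: k = A × exp(-Eₐ/RT)
Step 2: Convert Eₐ to J/mol: 85.7 kJ/mol = 85700 J/mol
Step 3: Calculate the exponent: -Eₐ/(RT) = -85700/(8.314 × 260) = -39.64582
Step 4: k = 1.60e+12 × exp(-39.64582)
Step 5: k = 1.60e+12 × 6.05395e-18 = 9.6863e-06 s⁻¹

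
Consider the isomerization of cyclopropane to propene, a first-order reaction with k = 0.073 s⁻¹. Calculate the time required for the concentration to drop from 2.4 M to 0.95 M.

12.7 s

Step 1: For first-order: t = ln([cyclopropane]₀/[cyclopropane])/k
Step 2: t = ln(2.4/0.95)/0.073
Step 3: t = ln(2.526)/0.073
Step 4: t = 0.9268/0.073 = 12.7 s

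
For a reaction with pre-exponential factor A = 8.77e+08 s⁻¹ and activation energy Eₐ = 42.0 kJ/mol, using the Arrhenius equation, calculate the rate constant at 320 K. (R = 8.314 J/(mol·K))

1.22e+02 s⁻¹

Step 1: Use the Arrhenius equation: k = A × exp(-Eₐ/RT)
Step 2: Convert Eₐ to J/mol: 42.0 kJ/mol = 42000 J/mol
Step 3: Calculate the exponent: -Eₐ/(RT) = -42000/(8.314 × 320) = -15.78662
Step 4: k = 8.77e+08 × exp(-15.78662)
Step 5: k = 8.77e+08 × 1.39302e-07 = 1.2217e+02 s⁻¹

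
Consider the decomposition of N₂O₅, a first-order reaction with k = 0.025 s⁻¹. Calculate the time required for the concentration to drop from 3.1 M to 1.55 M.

27.73 s

Step 1: For first-order: t = ln([N₂O₅]₀/[N₂O₅])/k
Step 2: t = ln(3.1/1.55)/0.025
Step 3: t = ln(2)/0.025
Step 4: t = 0.6931/0.025 = 27.73 s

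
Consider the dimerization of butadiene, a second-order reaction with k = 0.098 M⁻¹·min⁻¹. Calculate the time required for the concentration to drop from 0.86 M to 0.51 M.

8.143 min

Step 1: For second-order: t = (1/[C₄H₆] - 1/[C₄H₆]₀)/k
Step 2: t = (1/0.51 - 1/0.86)/0.098
Step 3: t = (1.961 - 1.163)/0.098
Step 4: t = 0.798/0.098 = 8.143 min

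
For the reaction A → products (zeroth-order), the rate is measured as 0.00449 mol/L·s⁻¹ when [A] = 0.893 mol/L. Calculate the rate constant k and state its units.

0.00449 mol/L·s⁻¹

Step 1: For a zeroth-order reaction, rate = k (independent of concentration).
Step 2: k = rate = 0.00449 mol/L·s⁻¹.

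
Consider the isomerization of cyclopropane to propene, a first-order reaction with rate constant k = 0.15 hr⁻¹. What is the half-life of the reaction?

4.621 hr

Step 1: For a first-order reaction, t₁/₂ = ln(2)/k
Step 2: t₁/₂ = ln(2)/0.15
Step 3: t₁/₂ = 0.6931/0.15 = 4.621 hr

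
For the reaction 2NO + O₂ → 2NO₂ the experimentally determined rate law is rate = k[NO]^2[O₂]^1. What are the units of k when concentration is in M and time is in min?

M⁻²·min⁻¹

Step 1: Overall order = 2 + 1 = 3.
Step 2: rate has units M·min⁻¹; [NO]^2[O₂]^1 has units M^3.
Step 3: k = rate/([NO]^2[O₂]^1), so units of k = M^(1-3)·min⁻¹ = M⁻²·min⁻¹.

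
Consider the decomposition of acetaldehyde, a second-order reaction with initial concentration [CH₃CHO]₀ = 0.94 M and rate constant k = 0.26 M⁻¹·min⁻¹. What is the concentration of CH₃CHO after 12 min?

0.239 M

Step 1: For a second-order reaction: 1/[CH₃CHO] = 1/[CH₃CHO]₀ + kt
Step 2: 1/[CH₃CHO] = 1/0.94 + 0.26 × 12
Step 3: 1/[CH₃CHO] = 1.064 + 3.12 = 4.184
Step 4: [CH₃CHO] = 1/4.184 = 0.239 M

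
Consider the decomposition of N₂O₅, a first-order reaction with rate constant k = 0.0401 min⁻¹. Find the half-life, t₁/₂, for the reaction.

17.29 min

Step 1: For a first-order reaction, t₁/₂ = ln(2)/k
Step 2: t₁/₂ = ln(2)/0.0401
Step 3: t₁/₂ = 0.6931/0.0401 = 17.29 min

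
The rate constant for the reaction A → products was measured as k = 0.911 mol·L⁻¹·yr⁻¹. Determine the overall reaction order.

zeroth order (0)

Step 1: The units of k for an nth-order reaction are (concentration)^(1-n)·(time)⁻¹.
Step 2: Here k has units mol·L⁻¹·yr⁻¹, so the concentration exponent is 1.
Step 3: 1 - n = 1 ⇒ n = 0. The reaction is zeroth order.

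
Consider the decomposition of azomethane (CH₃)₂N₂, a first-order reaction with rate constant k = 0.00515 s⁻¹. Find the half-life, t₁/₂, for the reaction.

134.6 s

Step 1: For a first-order reaction, t₁/₂ = ln(2)/k
Step 2: t₁/₂ = ln(2)/0.00515
Step 3: t₁/₂ = 0.6931/0.00515 = 134.6 s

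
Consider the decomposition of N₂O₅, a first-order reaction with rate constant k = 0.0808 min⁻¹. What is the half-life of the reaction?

8.579 min

Step 1: For a first-order reaction, t₁/₂ = ln(2)/k
Step 2: t₁/₂ = ln(2)/0.0808
Step 3: t₁/₂ = 0.6931/0.0808 = 8.579 min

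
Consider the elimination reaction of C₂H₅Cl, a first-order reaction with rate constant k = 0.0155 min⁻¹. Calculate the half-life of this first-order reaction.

44.72 min

Step 1: For a first-order reaction, t₁/₂ = ln(2)/k
Step 2: t₁/₂ = ln(2)/0.0155
Step 3: t₁/₂ = 0.6931/0.0155 = 44.72 min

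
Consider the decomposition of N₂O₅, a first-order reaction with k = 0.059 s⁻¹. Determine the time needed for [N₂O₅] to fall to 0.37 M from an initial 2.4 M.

31.69 s

Step 1: For first-order: t = ln([N₂O₅]₀/[N₂O₅])/k
Step 2: t = ln(2.4/0.37)/0.059
Step 3: t = ln(6.486)/0.059
Step 4: t = 1.87/0.059 = 31.69 s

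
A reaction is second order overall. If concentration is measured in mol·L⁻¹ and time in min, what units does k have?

(mol·L⁻¹)⁻¹·min⁻¹

Step 1: For overall order n, rate = k × (concentration)^n.
Step 2: Rate has units mol·L⁻¹·min⁻¹; concentration term has units (mol·L⁻¹)^2.
Step 3: k = rate / (concentration)^n, so units of k = (mol·L⁻¹)^(1-2)·min⁻¹ = (mol·L⁻¹)⁻¹·min⁻¹.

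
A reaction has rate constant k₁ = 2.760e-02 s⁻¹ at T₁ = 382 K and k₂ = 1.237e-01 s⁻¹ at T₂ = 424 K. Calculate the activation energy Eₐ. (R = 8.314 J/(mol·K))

48.1 kJ/mol

Step 1: Use the two-temperature Arrhenius form: ln(k₂/k₁) = -Eₐ/R × (1/T₂ - 1/T₁)
Step 2: ln(k₂/k₁) = ln(1.237e-01/2.760e-02) = ln(4.48188) = 1.50004
Step 3: 1/T₂ - 1/T₁ = 1/424 - 1/382 = -2.593105e-04 K⁻¹
Step 4: Eₐ = -R × ln(k₂/k₁) / (1/T₂ - 1/T₁) = -8.314 × 1.50004 / -2.593105e-04
Step 5: Eₐ = 4.8094e+04 J/mol = 48.1 kJ/mol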